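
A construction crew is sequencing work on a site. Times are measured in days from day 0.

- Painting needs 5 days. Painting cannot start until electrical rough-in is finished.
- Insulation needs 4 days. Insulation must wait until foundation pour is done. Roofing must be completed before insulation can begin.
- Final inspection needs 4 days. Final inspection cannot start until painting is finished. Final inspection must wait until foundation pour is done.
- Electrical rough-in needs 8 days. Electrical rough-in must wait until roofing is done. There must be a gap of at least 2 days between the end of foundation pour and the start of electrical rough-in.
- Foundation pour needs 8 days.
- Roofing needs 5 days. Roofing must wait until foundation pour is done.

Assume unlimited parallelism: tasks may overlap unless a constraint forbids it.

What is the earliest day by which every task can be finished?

Foundation pour has no prerequisites, so it starts at day 0 and finishes at day 8.
Roofing cannot begin until foundation pour (finishes day 8). It runs from day 8 to 8 + 5 = day 13.
Insulation cannot start until foundation pour (finishes day 8); roofing (finishes day 13). The controlling bound is day 13, so insulation finishes at 13 + 4 = day 17.
Electrical rough-in needs all of roofing (finishes day 13); foundation pour (finishes day 8, plus 2-day gap → day 10). That puts its earliest start at day 13; it finishes at 13 + 8 = day 21.
After electrical rough-in (finishes day 21), painting can start at day 21 and finishes at day 26.
For final inspection: painting (finishes day 26); foundation pour (finishes day 8). Taking the maximum gives a start of day 26, and it finishes at 26 + 4 = day 30.
All tasks are finished once the last one completes. Finish times: Foundation pour at 8, Roofing at 13, Electrical rough-in at 21, Insulation at 17, Painting at 26, Final inspection at 30. The latest is day 30.

30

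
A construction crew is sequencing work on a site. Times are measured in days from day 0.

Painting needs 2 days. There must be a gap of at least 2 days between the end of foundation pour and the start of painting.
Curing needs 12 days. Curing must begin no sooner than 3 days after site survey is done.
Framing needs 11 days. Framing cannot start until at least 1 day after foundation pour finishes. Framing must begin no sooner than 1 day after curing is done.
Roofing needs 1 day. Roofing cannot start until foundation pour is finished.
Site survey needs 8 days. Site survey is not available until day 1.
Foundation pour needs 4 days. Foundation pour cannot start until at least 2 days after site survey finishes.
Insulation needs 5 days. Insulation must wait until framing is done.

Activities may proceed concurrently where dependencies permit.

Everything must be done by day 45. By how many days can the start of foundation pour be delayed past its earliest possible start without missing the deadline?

Site survey cannot begin until its own release at day 1. It runs from day 1 to 1 + 8 = day 9.
Foundation pour cannot begin until site survey (finishes day 9, plus 2-day gap → day 11). It runs from day 11 to 11 + 4 = day 15.

Working backward from the deadline:
Insulation has no dependents, so it just needs to finish by day 45. Starting by 45 − 5 = day 40 achieves that.
Framing has to be done before insulation (must start by day 40). That means finishing by day 40, i.e. starting by 40 − 11 = day 29.
Roofing must finish by day 45; it takes 1 day, so it must start by 45 − 1 = day 44.
Nothing follows painting; the deadline of day 45 is its only limit. It must start by 45 − 2 = day 43.
Foundation pour has several dependents: framing (must start by day 29, minus 1-day gap → day 28); roofing (must start by day 44); painting (must start by day 43, minus 2-day gap → day 41). The earliest of those limits is day 28, so foundation pour must start by 28 − 4 = day 24.
So foundation pour can start as early as day 11 and as late as day 24, giving 24 − 11 = 13 days of slack.

13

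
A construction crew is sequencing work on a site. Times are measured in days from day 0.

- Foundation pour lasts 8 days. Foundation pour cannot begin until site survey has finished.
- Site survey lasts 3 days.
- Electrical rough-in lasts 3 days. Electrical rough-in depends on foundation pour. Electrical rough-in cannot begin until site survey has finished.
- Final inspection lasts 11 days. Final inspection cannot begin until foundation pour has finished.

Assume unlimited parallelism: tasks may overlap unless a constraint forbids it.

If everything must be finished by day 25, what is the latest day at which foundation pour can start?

6

Electrical rough-in must finish by day 25; it takes 3 days, so it must start by 25 − 3 = day 22.
Final inspection has no dependents, so it just needs to finish by day 25. Starting by 25 − 11 = day 14 achieves that.
Foundation pour must finish in time for electrical rough-in (must start by day 22); final inspection (must start by day 14). The tightest is day 14, so foundation pour must start by 14 − 8 = day 6.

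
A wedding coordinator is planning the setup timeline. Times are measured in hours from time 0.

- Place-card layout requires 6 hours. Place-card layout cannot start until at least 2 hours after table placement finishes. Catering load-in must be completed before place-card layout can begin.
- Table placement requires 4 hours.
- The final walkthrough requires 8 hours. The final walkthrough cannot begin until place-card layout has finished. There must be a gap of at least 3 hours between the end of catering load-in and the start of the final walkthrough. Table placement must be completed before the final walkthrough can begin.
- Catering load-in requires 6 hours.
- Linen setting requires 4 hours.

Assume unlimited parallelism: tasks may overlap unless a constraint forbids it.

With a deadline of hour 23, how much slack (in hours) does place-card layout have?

Catering load-in can start immediately at hour 0; it finishes at hour 6.
Table placement has no prerequisites, so it starts at hour 0 and finishes at hour 4.
Place-card layout cannot start until table placement (finishes hour 4, plus 2-hour gap → hour 6); catering load-in (finishes hour 6). The controlling bound is hour 6, so place-card layout finishes at 6 + 6 = hour 12.

Working backward from the deadline:
The final walkthrough has no dependents, so it just needs to finish by hour 23. Starting by 23 − 8 = hour 15 achieves that.
Place-card layout has to be done before the final walkthrough (must start by hour 15). That means finishing by hour 15, i.e. starting by 15 − 6 = hour 9.
So place-card layout can start as early as hour 6 and as late as hour 9, giving 9 − 6 = 3 hours of slack.

3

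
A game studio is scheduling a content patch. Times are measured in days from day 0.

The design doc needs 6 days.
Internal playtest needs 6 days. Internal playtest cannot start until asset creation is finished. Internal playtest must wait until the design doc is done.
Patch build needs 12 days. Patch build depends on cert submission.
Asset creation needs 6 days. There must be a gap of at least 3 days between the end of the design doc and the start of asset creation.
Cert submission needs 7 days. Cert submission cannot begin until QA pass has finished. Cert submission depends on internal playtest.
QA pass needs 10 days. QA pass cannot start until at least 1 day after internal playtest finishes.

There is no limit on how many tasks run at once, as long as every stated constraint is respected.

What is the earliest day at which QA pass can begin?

22

The design doc has no prerequisites, so it starts at day 0 and finishes at day 6.
After the design doc (finishes day 6, plus 3-day gap → day 9), asset creation can start at day 9 and finishes at day 15.
Internal playtest has to wait for asset creation (finishes day 15); the design doc (finishes day 6). The latest of these is day 15, so internal playtest runs day 15 to 15 + 6 = day 21.
QA pass waits on internal playtest (finishes day 21, plus 1-day gap → day 22), so the earliest it can start is day 22.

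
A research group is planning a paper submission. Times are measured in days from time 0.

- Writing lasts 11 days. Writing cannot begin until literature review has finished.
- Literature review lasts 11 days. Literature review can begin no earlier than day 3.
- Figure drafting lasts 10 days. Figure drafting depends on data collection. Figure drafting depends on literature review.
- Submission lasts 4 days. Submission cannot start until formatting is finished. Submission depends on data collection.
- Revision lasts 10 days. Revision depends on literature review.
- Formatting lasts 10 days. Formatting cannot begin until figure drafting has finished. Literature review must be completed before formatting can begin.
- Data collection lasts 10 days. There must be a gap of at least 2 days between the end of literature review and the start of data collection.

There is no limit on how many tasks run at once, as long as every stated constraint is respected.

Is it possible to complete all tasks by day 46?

No

After its own release at day 3, literature review can start at day 3 and finishes at day 14.
After literature review (finishes day 14), revision can start at day 14 and finishes at day 24.
After literature review (finishes day 14), writing can start at day 14 and finishes at day 25.
After literature review (finishes day 14, plus 2-day gap → day 16), data collection can start at day 16 and finishes at day 26.
Figure drafting has to wait for data collection (finishes day 26); literature review (finishes day 14). The latest of these is day 26, so figure drafting runs day 26 to 26 + 10 = day 36.
Formatting needs all of figure drafting (finishes day 36); literature review (finishes day 14). That puts its earliest start at day 36; it finishes at 36 + 10 = day 46.
Submission has to wait for formatting (finishes day 46); data collection (finishes day 26). The latest of these is day 46, so submission runs day 46 to 46 + 4 = day 50.
The earliest everything can be done is day 50, which is after the deadline of 46, so it is not possible.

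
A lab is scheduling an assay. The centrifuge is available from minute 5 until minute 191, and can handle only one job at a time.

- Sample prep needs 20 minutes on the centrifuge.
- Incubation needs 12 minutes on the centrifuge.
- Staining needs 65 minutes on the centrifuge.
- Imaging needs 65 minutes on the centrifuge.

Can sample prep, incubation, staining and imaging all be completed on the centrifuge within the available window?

Yes

The centrifuge window is 191 − 5 = 186 minutes.
Running back to back, the jobs need 20 + 12 + 65 + 65 = 162 minutes on the centrifuge.
Since 162 ≤ 186, they fit within the window.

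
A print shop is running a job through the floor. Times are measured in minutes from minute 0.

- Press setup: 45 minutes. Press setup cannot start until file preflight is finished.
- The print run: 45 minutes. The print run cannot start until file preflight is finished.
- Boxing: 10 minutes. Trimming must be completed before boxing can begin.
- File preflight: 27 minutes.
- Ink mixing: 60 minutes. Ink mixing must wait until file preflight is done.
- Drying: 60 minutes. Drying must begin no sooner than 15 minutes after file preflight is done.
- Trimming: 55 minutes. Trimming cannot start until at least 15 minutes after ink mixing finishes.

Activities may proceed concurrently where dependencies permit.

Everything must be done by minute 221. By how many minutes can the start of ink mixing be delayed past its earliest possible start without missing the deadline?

54

Nothing blocks file preflight, so it runs from minute 0 to minute 27.
After file preflight (finishes minute 27), ink mixing can start at minute 27 and finishes at minute 87.

Working backward from the deadline:
Boxing has no dependents, so it just needs to finish by minute 221. Starting by 221 − 10 = minute 211 achieves that.
Trimming must finish before boxing (must start by minute 211). With a 55-minute duration, trimming must start by 211 − 55 = minute 156.
Ink mixing must finish before trimming (must start by minute 156, minus 15-minute gap → minute 141). With a 60-minute duration, ink mixing must start by 141 − 60 = minute 81.
So ink mixing can start as early as minute 27 and as late as minute 81, giving 81 − 27 = 54 minutes of slack.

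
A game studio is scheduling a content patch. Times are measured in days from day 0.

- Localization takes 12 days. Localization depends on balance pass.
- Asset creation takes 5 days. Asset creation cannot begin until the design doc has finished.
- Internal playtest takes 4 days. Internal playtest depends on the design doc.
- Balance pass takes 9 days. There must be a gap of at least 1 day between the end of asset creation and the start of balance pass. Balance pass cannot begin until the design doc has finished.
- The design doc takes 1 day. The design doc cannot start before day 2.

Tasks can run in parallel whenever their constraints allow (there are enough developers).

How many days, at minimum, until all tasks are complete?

30

The design doc waits on its own release at day 2, so it starts at day 2 and finishes at 2 + 1 = day 3.
After the design doc (finishes day 3), internal playtest can start at day 3 and finishes at day 7.
After the design doc (finishes day 3), asset creation can start at day 3 and finishes at day 8.
For balance pass: asset creation (finishes day 8, plus 1-day gap → day 9); the design doc (finishes day 3). Taking the maximum gives a start of day 9, and it finishes at 9 + 9 = day 18.
Localization waits on balance pass (finishes day 18), so it starts at day 18 and finishes at 18 + 12 = day 30.
All tasks are finished once the last one completes. Finish times: The design doc at 3, Asset creation at 8, Internal playtest at 7, Balance pass at 18, Localization at 30. The latest is day 30.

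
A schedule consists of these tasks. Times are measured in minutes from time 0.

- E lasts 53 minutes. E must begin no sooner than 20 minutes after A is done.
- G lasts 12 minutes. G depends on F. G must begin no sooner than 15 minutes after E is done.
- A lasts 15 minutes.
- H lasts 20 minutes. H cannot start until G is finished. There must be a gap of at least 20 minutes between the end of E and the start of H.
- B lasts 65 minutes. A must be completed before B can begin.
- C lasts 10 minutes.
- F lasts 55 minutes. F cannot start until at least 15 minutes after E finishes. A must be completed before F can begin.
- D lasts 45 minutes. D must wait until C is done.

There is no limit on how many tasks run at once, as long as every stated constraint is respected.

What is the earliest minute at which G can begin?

158

Nothing blocks A, so it runs from minute 0 to minute 15.
After A (finishes minute 15, plus 20-minute gap → minute 35), E can start at minute 35 and finishes at minute 88.
F has to wait for E (finishes minute 88, plus 15-minute gap → minute 103); A (finishes minute 15). The latest of these is minute 103, so F runs minute 103 to 103 + 55 = minute 158.
G waits on F (finishes minute 158); E (finishes minute 88, plus 15-minute gap → minute 103). The latest of these is minute 158, which is the earliest G can start.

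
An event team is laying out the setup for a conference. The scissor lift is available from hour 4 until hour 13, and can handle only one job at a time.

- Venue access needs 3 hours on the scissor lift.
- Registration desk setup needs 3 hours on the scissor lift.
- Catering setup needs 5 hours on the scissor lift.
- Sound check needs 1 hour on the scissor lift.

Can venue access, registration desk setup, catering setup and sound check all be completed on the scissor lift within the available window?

No

The scissor lift window is 13 − 4 = 9 hours.
Running back to back, the jobs need 3 + 3 + 5 + 1 = 12 hours on the scissor lift.
Since 12 > 9, they cannot all fit.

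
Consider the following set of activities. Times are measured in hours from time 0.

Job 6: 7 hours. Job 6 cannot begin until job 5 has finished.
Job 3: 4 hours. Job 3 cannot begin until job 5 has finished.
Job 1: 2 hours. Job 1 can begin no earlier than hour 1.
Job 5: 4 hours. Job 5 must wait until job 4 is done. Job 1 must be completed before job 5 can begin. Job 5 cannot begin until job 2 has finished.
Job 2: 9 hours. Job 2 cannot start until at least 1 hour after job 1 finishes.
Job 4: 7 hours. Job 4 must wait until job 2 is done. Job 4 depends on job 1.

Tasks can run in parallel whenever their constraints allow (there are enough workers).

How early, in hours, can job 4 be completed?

After its own release at hour 1, job 1 can start at hour 1 and finishes at hour 3.
Job 2 waits on job 1 (finishes hour 3, plus 1-hour gap → hour 4), so it starts at hour 4 and finishes at 4 + 9 = hour 13.
Job 4 cannot start until job 2 (finishes hour 13); job 1 (finishes hour 3). The controlling bound is hour 13, so job 4 finishes at 13 + 7 = hour 20.

20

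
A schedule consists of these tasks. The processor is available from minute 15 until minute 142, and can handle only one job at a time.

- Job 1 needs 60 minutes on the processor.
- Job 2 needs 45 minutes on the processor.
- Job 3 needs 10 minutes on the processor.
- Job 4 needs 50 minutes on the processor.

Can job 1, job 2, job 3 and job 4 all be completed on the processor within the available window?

No

The processor window is 142 − 15 = 127 minutes.
Running back to back, the jobs need 60 + 45 + 10 + 50 = 165 minutes on the processor.
Since 165 > 127, they cannot all fit.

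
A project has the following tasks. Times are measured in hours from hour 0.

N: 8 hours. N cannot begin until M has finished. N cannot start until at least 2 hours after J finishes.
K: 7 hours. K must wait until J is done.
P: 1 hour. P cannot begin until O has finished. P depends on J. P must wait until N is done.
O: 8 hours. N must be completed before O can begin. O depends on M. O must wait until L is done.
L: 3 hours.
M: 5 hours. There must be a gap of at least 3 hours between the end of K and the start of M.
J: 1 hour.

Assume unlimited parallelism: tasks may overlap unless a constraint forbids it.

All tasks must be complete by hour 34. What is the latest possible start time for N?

To finish by hour 34, P (duration 1) must start no later than hour 33.
Since P (must start by hour 33) depends on it, O must finish by hour 33. Backing off its 8-hour duration gives a latest start of hour 25.
For N: O (must start by hour 25); P (must start by hour 33). The most restrictive is hour 25; with an 8-hour duration, N must start by hour 17.

17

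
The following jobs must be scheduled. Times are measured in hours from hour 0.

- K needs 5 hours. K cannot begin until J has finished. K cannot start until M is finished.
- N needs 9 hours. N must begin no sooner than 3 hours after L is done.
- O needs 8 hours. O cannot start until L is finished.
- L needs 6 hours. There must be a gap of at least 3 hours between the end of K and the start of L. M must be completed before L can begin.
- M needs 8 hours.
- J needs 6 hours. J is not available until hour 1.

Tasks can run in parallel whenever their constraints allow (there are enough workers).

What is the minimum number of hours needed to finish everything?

34

M has no prerequisites, so it starts at hour 0 and finishes at hour 8.
After its own release at hour 1, J can start at hour 1 and finishes at hour 7.
K cannot start until J (finishes hour 7); M (finishes hour 8). The controlling bound is hour 8, so K finishes at 8 + 5 = hour 13.
For L: K (finishes hour 13, plus 3-hour gap → hour 16); M (finishes hour 8). Taking the maximum gives a start of hour 16, and it finishes at 16 + 6 = hour 22.
O waits on L (finishes hour 22), so it starts at hour 22 and finishes at 22 + 8 = hour 30.
N cannot begin until L (finishes hour 22, plus 3-hour gap → hour 25). It runs from hour 25 to 25 + 9 = hour 34.
All tasks are finished once the last one completes. Finish times: J at 7, K at 13, L at 22, M at 8, N at 34, O at 30. The latest is hour 34.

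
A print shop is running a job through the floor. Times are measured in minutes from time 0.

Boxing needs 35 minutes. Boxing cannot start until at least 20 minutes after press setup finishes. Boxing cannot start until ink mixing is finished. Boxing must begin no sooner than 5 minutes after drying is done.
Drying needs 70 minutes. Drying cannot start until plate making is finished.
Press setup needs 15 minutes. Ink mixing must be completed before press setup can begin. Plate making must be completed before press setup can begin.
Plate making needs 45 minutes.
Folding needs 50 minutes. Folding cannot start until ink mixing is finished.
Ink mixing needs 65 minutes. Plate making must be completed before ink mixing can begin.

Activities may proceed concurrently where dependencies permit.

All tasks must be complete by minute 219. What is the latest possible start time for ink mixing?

Boxing has no dependents, so it just needs to finish by minute 219. Starting by 219 − 35 = minute 184 achieves that.
Since boxing (must start by minute 184, minus 20-minute gap → minute 164) depends on it, press setup must finish by minute 164. Backing off its 15-minute duration gives a latest start of minute 149.
Folding has no dependents, so it just needs to finish by minute 219. Starting by 219 − 50 = minute 169 achieves that.
Ink mixing has several dependents: press setup (must start by minute 149); folding (must start by minute 169); boxing (must start by minute 184). The earliest of those limits is minute 149, so ink mixing must start by 149 − 65 = minute 84.

84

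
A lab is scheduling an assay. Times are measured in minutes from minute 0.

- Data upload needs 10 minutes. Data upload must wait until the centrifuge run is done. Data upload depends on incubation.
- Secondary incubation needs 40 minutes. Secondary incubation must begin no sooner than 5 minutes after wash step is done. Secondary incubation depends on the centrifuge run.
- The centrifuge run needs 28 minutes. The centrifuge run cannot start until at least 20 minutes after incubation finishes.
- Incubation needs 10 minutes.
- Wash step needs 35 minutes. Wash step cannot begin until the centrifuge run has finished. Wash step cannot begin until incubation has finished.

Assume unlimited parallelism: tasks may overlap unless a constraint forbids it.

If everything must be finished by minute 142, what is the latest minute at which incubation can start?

Secondary incubation has no dependents, so it just needs to finish by minute 142. Starting by 142 − 40 = minute 102 achieves that.
Wash step feeds into secondary incubation (must start by minute 102, minus 5-minute gap → minute 97); so wash step must finish by minute 97 and therefore start by minute 62.
Data upload has no dependents, so it just needs to finish by minute 142. Starting by 142 − 10 = minute 132 achieves that.
For the centrifuge run: wash step (must start by minute 62); secondary incubation (must start by minute 102); data upload (must start by minute 132). The most restrictive is minute 62; with a 28-minute duration, the centrifuge run must start by minute 34.
Incubation has several dependents: the centrifuge run (must start by minute 34, minus 20-minute gap → minute 14); wash step (must start by minute 62); data upload (must start by minute 132). The earliest of those limits is minute 14, so incubation must start by 14 − 10 = minute 4.

4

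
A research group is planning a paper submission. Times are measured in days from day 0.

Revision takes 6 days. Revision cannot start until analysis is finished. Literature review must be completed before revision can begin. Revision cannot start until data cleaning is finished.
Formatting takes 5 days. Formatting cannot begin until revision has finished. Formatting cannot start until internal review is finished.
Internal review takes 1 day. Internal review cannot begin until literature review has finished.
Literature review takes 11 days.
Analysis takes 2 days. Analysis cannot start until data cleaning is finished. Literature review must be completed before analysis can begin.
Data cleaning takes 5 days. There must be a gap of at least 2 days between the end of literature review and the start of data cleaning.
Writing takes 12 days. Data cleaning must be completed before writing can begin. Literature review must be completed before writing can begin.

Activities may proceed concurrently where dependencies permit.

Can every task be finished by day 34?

Literature review can start immediately at day 0; it finishes at day 11.
Internal review waits on literature review (finishes day 11), so it starts at day 11 and finishes at 11 + 1 = day 12.
After literature review (finishes day 11, plus 2-day gap → day 13), data cleaning can start at day 13 and finishes at day 18.
Writing has to wait for data cleaning (finishes day 18); literature review (finishes day 11). The latest of these is day 18, so writing runs day 18 to 18 + 12 = day 30.
Analysis needs all of data cleaning (finishes day 18); literature review (finishes day 11). That puts its earliest start at day 18; it finishes at 18 + 2 = day 20.
Revision needs all of analysis (finishes day 20); literature review (finishes day 11); data cleaning (finishes day 18). That puts its earliest start at day 20; it finishes at 20 + 6 = day 26.
Formatting cannot start until revision (finishes day 26); internal review (finishes day 12). The controlling bound is day 26, so formatting finishes at 26 + 5 = day 31.
Every task is finished by day 31, which is no later than the deadline of 34, so the schedule is feasible.

Yes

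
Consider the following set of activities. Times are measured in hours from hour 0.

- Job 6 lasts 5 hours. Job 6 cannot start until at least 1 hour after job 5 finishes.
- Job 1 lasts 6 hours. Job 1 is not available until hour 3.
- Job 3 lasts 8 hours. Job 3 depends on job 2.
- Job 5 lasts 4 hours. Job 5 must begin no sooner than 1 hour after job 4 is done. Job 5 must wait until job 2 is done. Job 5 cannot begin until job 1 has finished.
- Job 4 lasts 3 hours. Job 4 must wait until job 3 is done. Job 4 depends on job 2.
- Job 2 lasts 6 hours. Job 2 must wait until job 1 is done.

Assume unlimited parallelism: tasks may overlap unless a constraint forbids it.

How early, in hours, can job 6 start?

Job 1 cannot begin until its own release at hour 3. It runs from hour 3 to 3 + 6 = hour 9.
Job 2 waits on job 1 (finishes hour 9), so it starts at hour 9 and finishes at 9 + 6 = hour 15.
Job 3 waits on job 2 (finishes hour 15), so it starts at hour 15 and finishes at 15 + 8 = hour 23.
Job 4 has to wait for job 3 (finishes hour 23); job 2 (finishes hour 15). The latest of these is hour 23, so job 4 runs hour 23 to 23 + 3 = hour 26.
Job 5 cannot start until job 4 (finishes hour 26, plus 1-hour gap → hour 27); job 2 (finishes hour 15); job 1 (finishes hour 9). The controlling bound is hour 27, so job 5 finishes at 27 + 4 = hour 31.
Job 6 waits on job 5 (finishes hour 31, plus 1-hour gap → hour 32), so the earliest it can start is hour 32.

32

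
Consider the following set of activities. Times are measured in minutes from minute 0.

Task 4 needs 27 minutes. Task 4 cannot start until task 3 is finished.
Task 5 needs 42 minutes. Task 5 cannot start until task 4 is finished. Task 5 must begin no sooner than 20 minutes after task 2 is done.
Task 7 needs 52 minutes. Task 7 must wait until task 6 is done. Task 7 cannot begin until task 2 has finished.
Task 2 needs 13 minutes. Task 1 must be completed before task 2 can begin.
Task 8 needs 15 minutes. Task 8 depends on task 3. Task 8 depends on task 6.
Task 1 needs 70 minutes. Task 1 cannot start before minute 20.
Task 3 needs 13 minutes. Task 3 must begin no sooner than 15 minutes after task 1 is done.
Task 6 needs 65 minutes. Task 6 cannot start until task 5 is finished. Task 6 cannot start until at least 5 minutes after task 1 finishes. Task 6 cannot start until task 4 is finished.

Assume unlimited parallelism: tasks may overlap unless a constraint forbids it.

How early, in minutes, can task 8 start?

After its own release at minute 20, task 1 can start at minute 20 and finishes at minute 90.
Task 3 waits on task 1 (finishes minute 90, plus 15-minute gap → minute 105), so it starts at minute 105 and finishes at 105 + 13 = minute 118.
Task 4 cannot begin until task 3 (finishes minute 118). It runs from minute 118 to 118 + 27 = minute 145.
Task 2 waits on task 1 (finishes minute 90), so it starts at minute 90 and finishes at 90 + 13 = minute 103.
Task 5 has to wait for task 4 (finishes minute 145); task 2 (finishes minute 103, plus 20-minute gap → minute 123). The latest of these is minute 145, so task 5 runs minute 145 to 145 + 42 = minute 187.
For task 6: task 5 (finishes minute 187); task 1 (finishes minute 90, plus 5-minute gap → minute 95); task 4 (finishes minute 145). Taking the maximum gives a start of minute 187, and it finishes at 187 + 65 = minute 252.
Task 8 waits on task 3 (finishes minute 118); task 6 (finishes minute 252). The latest of these is minute 252, which is the earliest task 8 can start.

252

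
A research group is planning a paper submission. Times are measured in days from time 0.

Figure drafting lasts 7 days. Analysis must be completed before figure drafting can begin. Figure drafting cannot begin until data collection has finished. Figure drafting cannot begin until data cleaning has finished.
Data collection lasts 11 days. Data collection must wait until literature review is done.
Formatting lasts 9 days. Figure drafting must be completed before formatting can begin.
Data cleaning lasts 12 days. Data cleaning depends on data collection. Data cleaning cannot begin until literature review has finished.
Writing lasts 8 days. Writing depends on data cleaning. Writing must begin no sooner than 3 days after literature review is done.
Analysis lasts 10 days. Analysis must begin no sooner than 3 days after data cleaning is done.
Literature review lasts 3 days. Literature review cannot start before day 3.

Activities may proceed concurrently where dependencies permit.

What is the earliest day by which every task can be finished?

Literature review cannot begin until its own release at day 3. It runs from day 3 to 3 + 3 = day 6.
After literature review (finishes day 6), data collection can start at day 6 and finishes at day 17.
Data cleaning cannot start until data collection (finishes day 17); literature review (finishes day 6). The controlling bound is day 17, so data cleaning finishes at 17 + 12 = day 29.
Writing cannot start until data cleaning (finishes day 29); literature review (finishes day 6, plus 3-day gap → day 9). The controlling bound is day 29, so writing finishes at 29 + 8 = day 37.
After data cleaning (finishes day 29, plus 3-day gap → day 32), analysis can start at day 32 and finishes at day 42.
Figure drafting needs all of analysis (finishes day 42); data collection (finishes day 17); data cleaning (finishes day 29). That puts its earliest start at day 42; it finishes at 42 + 7 = day 49.
After figure drafting (finishes day 49), formatting can start at day 49 and finishes at day 58.
All tasks are finished once the last one completes. Finish times: Literature review at 6, Data collection at 17, Data cleaning at 29, Analysis at 42, Figure drafting at 49, Writing at 37, Formatting at 58. The latest is day 58.

58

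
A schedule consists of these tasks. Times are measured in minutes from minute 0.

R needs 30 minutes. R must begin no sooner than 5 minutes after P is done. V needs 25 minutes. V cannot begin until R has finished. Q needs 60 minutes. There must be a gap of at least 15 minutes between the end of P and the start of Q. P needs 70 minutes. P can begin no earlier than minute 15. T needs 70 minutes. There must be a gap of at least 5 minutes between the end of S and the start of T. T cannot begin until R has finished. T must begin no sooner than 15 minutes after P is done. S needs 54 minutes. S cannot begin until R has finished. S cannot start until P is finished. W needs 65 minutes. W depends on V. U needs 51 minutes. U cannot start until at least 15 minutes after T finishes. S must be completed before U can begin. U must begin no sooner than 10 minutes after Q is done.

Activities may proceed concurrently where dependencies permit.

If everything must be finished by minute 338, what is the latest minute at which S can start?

143

U must finish by minute 338; it takes 51 minutes, so it must start by 338 − 51 = minute 287.
Since U (must start by minute 287, minus 15-minute gap → minute 272) depends on it, T must finish by minute 272. Backing off its 70-minute duration gives a latest start of minute 202.
S must finish in time for T (must start by minute 202, minus 5-minute gap → minute 197); U (must start by minute 287). The tightest is minute 197, so S must start by 197 − 54 = minute 143.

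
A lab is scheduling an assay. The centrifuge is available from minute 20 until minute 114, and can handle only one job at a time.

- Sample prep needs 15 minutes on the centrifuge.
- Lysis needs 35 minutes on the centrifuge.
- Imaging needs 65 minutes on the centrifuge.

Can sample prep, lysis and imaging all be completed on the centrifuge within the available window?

No

The centrifuge window is 114 − 20 = 94 minutes.
Running back to back, the jobs need 15 + 35 + 65 = 115 minutes on the centrifuge.
Since 115 > 94, they cannot all fit.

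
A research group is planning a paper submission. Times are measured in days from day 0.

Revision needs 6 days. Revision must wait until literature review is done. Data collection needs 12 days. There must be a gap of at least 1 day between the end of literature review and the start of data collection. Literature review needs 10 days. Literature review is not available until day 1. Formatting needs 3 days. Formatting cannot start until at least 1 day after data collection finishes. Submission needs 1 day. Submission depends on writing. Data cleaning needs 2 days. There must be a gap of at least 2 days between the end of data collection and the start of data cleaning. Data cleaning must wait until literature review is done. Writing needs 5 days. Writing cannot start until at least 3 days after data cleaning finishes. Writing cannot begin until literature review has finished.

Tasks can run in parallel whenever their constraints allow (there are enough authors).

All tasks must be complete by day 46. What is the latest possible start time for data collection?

Submission has no dependents, so it just needs to finish by day 46. Starting by 46 − 1 = day 45 achieves that.
Writing has to be done before submission (must start by day 45). That means finishing by day 45, i.e. starting by 45 − 5 = day 40.
Data cleaning feeds into writing (must start by day 40, minus 3-day gap → day 37); so data cleaning must finish by day 37 and therefore start by day 35.
Nothing follows formatting; the deadline of day 46 is its only limit. It must start by 46 − 3 = day 43.
For data collection: data cleaning (must start by day 35, minus 2-day gap → day 33); formatting (must start by day 43, minus 1-day gap → day 42). The most restrictive is day 33; with a 12-day duration, data collection must start by day 21.

21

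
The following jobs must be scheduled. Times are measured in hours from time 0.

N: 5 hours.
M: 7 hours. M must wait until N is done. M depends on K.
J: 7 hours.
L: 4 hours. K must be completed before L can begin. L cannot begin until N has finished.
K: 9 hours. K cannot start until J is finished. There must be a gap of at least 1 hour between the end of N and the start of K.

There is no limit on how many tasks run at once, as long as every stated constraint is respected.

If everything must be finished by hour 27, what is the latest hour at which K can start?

11

L must finish by hour 27; it takes 4 hours, so it must start by 27 − 4 = hour 23.
M has no dependents, so it just needs to finish by hour 27. Starting by 27 − 7 = hour 20 achieves that.
K has several dependents: L (must start by hour 23); M (must start by hour 20). The earliest of those limits is hour 20, so K must start by 20 − 9 = hour 11.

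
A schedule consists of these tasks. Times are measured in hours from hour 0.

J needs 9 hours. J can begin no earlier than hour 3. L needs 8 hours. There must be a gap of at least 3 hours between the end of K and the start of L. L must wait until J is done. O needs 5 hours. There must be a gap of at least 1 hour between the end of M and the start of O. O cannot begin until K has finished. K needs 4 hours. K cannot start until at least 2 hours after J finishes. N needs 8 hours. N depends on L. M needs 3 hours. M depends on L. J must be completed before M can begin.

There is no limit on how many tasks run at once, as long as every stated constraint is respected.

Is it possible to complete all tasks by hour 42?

Yes

After its own release at hour 3, J can start at hour 3 and finishes at hour 12.
After J (finishes hour 12, plus 2-hour gap → hour 14), K can start at hour 14 and finishes at hour 18.
For L: K (finishes hour 18, plus 3-hour gap → hour 21); J (finishes hour 12). Taking the maximum gives a start of hour 21, and it finishes at 21 + 8 = hour 29.
N waits on L (finishes hour 29), so it starts at hour 29 and finishes at 29 + 8 = hour 37.
For M: L (finishes hour 29); J (finishes hour 12). Taking the maximum gives a start of hour 29, and it finishes at 29 + 3 = hour 32.
For O: M (finishes hour 32, plus 1-hour gap → hour 33); K (finishes hour 18). Taking the maximum gives a start of hour 33, and it finishes at 33 + 5 = hour 38.
Every task is finished by hour 38, which is no later than the deadline of 42, so the schedule is feasible.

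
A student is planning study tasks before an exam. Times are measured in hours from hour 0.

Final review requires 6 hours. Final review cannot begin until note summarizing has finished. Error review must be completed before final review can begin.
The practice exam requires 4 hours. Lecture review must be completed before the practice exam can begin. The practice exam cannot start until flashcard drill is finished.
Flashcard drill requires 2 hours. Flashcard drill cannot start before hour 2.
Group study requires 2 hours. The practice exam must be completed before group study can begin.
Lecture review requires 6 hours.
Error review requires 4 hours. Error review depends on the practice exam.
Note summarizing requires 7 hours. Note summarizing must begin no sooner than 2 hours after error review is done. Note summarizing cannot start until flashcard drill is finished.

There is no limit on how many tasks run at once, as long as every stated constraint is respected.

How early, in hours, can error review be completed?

Flashcard drill cannot begin until its own release at hour 2. It runs from hour 2 to 2 + 2 = hour 4.
Lecture review has no prerequisites, so it starts at hour 0 and finishes at hour 6.
The practice exam needs all of lecture review (finishes hour 6); flashcard drill (finishes hour 4). That puts its earliest start at hour 6; it finishes at 6 + 4 = hour 10.
After the practice exam (finishes hour 10), error review can start at hour 10 and finishes at hour 14.

14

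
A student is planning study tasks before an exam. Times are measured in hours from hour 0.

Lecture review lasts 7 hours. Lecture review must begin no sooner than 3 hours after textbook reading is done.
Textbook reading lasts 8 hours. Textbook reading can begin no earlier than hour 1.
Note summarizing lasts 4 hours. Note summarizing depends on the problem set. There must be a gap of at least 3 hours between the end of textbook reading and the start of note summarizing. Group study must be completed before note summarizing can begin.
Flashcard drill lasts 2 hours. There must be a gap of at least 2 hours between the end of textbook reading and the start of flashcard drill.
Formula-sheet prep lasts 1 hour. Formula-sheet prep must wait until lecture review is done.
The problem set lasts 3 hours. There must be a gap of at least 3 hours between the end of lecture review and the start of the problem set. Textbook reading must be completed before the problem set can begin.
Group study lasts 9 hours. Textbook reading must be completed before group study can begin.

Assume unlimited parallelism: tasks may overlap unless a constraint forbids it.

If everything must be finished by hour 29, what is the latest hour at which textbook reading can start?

Nothing follows note summarizing; the deadline of hour 29 is its only limit. It must start by 29 − 4 = hour 25.
The problem set must finish before note summarizing (must start by hour 25). With a 3-hour duration, the problem set must start by 25 − 3 = hour 22.
To finish by hour 29, formula-sheet prep (duration 1) must start no later than hour 28.
Lecture review must finish in time for the problem set (must start by hour 22, minus 3-hour gap → hour 19); formula-sheet prep (must start by hour 28). The tightest is hour 19, so lecture review must start by 19 − 7 = hour 12.
Nothing follows flashcard drill; the deadline of hour 29 is its only limit. It must start by 29 − 2 = hour 27.
Group study has to be done before note summarizing (must start by hour 25). That means finishing by hour 25, i.e. starting by 25 − 9 = hour 16.
Textbook reading has several dependents: lecture review (must start by hour 12, minus 3-hour gap → hour 9); the problem set (must start by hour 22); flashcard drill (must start by hour 27, minus 2-hour gap → hour 25); group study (must start by hour 16); note summarizing (must start by hour 25, minus 3-hour gap → hour 22). The earliest of those limits is hour 9, so textbook reading must start by 9 − 8 = hour 1.

1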